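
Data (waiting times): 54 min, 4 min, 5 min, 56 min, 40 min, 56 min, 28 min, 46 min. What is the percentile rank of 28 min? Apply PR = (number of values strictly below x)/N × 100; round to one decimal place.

N = 8.
Strictly below 28: 2. Equal to 28: 1.
PR = 2/8 × 100 = 25.0

25.0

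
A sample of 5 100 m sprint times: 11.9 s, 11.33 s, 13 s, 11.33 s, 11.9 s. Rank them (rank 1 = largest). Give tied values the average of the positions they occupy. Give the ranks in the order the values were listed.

2.5, 4.5, 1, 4.5, 2.5

Sorted (descending): 13, 11.9, 11.9, 11.33, 11.33
The 2 values of 11.9 occupy positions 2–3 → average rank (2+3)/2 = 2.5.
The 2 values of 11.33 occupy positions 4–5 → average rank (4+5)/2 = 4.5.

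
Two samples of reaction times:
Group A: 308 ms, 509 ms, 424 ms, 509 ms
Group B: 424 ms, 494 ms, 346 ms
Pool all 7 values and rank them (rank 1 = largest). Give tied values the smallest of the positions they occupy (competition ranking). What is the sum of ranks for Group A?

Sorted (descending): 509, 509, 494, 424, 424, 346, 308
The 2 values of 509 occupy positions 1–2 → each gets rank 1.
The 2 values of 424 occupy positions 4–5 → each gets rank 4.
Group A values → pooled ranks: 308→7, 509→1, 424→4, 509→1
Rank sum = 7 + 1 + 4 + 1 = 13

13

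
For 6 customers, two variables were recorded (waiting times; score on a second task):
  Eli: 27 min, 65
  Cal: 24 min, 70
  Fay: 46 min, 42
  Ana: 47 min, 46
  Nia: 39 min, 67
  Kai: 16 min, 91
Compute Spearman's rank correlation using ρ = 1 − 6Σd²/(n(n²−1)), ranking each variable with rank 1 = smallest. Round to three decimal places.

Ranks of variable 1: 3, 2, 5, 6, 4, 1
Ranks of variable 2: 3, 5, 1, 2, 4, 6
d = r₁ − r₂: 0, -3, 4, 4, 0, -5
d²: 0, 9, 16, 16, 0, 25; Σd² = 66
ρ = 1 − 6·66/(6·35) = 1 − 396/210 = -0.886

-0.886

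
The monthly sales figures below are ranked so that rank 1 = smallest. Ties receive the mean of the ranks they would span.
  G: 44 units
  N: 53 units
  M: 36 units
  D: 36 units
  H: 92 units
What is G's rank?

Sorted (ascending): 36, 36, 44, 53, 92
The 2 values of 36 occupy positions 1–2 → average rank (1+2)/2 = 1.5.
G has value 44 units → rank 3.

3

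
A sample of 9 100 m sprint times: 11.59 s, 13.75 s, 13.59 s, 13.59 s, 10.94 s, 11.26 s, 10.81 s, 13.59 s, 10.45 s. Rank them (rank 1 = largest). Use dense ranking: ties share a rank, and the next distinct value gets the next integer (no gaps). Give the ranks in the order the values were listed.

Sorted (descending): 13.75, 13.59, 13.59, 13.59, 11.59, 11.26, 10.94, 10.81, 10.45
The 3 values of 13.59 share dense rank 2.
Remaining distinct values take the next consecutive integers.

3, 1, 2, 2, 5, 4, 6, 2, 7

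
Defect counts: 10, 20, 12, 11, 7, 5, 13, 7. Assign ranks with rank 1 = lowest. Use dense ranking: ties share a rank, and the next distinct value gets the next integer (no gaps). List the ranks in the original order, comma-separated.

Sorted (ascending): 5, 7, 7, 10, 11, 12, 13, 20
The 2 values of 7 share dense rank 2.
Remaining distinct values take the next consecutive integers.

3, 7, 5, 4, 2, 1, 6, 2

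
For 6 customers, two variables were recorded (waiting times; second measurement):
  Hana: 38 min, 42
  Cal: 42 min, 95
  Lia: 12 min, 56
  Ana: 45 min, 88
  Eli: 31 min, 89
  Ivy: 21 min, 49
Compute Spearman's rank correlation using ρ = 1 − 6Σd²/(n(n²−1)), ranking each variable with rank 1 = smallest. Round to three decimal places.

0.371

Ranks of variable 1: 4, 5, 1, 6, 3, 2
Ranks of variable 2: 1, 6, 3, 4, 5, 2
d = r₁ − r₂: 3, -1, -2, 2, -2, 0
d²: 9, 1, 4, 4, 4, 0; Σd² = 22
ρ = 1 − 6·22/(6·35) = 1 − 132/210 = 0.371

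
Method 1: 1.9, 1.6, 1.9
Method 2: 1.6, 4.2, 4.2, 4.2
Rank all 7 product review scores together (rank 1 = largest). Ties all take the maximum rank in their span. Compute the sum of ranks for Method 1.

Sorted (descending): 4.2, 4.2, 4.2, 1.9, 1.9, 1.6, 1.6
The 3 values of 4.2 occupy positions 1–3 → each gets rank 3.
The 2 values of 1.9 occupy positions 4–5 → each gets rank 5.
The 2 values of 1.6 occupy positions 6–7 → each gets rank 7.
Method 1 values → pooled ranks: 1.9→5, 1.6→7, 1.9→5
Rank sum = 5 + 7 + 5 = 17

17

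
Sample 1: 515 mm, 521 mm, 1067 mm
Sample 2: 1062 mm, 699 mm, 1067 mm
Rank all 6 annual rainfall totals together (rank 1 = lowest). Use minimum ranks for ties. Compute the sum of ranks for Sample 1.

Sorted (ascending): 515, 521, 699, 1062, 1067, 1067
The 2 values of 1067 occupy positions 5–6 → each gets rank 5.
Sample 1 values → pooled ranks: 515→1, 521→2, 1067→5
Rank sum = 1 + 2 + 5 = 8

8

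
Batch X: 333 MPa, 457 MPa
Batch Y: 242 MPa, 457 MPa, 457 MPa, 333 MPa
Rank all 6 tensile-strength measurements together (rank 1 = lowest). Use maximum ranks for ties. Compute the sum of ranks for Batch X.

9

Sorted (ascending): 242, 333, 333, 457, 457, 457
The 2 values of 333 occupy positions 2–3 → each gets rank 3.
The 3 values of 457 occupy positions 4–6 → each gets rank 6.
Batch X values → pooled ranks: 333→3, 457→6
Rank sum = 3 + 6 = 9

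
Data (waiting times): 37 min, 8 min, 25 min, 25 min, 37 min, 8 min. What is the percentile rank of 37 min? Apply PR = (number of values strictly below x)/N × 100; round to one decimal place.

66.7

N = 6.
Strictly below 37: 4. Equal to 37: 2.
PR = 4/6 × 100 = 66.7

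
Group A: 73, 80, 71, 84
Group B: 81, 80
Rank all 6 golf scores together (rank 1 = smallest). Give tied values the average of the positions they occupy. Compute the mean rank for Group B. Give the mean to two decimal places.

Sorted (ascending): 71, 73, 80, 80, 81, 84
The 2 values of 80 occupy positions 3–4 → average rank (3+4)/2 = 3.5.
Group B values → pooled ranks: 81→5, 80→3.5
Mean rank = (5 + 3.5) / 2 = 4.25

4.25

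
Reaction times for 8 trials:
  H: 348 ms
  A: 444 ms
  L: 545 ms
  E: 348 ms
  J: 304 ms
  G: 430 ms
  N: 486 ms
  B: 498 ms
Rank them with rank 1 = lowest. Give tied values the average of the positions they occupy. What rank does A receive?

5

Sorted (ascending): 304, 348, 348, 430, 444, 486, 498, 545
The 2 values of 348 occupy positions 2–3 → average rank (2+3)/2 = 2.5.
A has value 444 ms → rank 5.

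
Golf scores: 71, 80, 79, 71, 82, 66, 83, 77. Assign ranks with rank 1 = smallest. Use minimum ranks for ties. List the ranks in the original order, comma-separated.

2, 6, 5, 2, 7, 1, 8, 4

Sorted (ascending): 66, 71, 71, 77, 79, 80, 82, 83
The 2 values of 71 occupy positions 2–3 → each gets rank 2.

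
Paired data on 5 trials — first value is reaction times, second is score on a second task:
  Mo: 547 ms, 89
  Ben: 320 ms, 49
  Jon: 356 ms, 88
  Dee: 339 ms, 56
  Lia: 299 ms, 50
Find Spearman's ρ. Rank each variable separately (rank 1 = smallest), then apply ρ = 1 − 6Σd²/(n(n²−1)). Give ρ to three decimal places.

Ranks of variable 1: 5, 2, 4, 3, 1
Ranks of variable 2: 5, 1, 4, 3, 2
d = r₁ − r₂: 0, 1, 0, 0, -1
d²: 0, 1, 0, 0, 1; Σd² = 2
ρ = 1 − 6·2/(5·24) = 1 − 12/120 = 0.900

0.900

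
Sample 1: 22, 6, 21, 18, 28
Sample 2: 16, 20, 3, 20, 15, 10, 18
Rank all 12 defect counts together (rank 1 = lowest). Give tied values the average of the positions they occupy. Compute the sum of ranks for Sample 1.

Sorted (ascending): 3, 6, 10, 15, 16, 18, 18, 20, 20, 21, 22, 28
The 2 values of 18 occupy positions 6–7 → average rank (6+7)/2 = 6.5.
The 2 values of 20 occupy positions 8–9 → average rank (8+9)/2 = 8.5.
Sample 1 values → pooled ranks: 22→11, 6→2, 21→10, 18→6.5, 28→12
Rank sum = 11 + 2 + 10 + 6.5 + 12 = 41.5

41.5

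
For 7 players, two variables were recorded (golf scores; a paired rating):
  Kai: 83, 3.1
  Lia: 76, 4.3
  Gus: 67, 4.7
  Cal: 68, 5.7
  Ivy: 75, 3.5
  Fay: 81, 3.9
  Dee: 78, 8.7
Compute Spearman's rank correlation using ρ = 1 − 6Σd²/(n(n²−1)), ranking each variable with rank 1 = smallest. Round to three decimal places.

Ranks of variable 1: 7, 4, 1, 2, 3, 6, 5
Ranks of variable 2: 1, 4, 5, 6, 2, 3, 7
d = r₁ − r₂: 6, 0, -4, -4, 1, 3, -2
d²: 36, 0, 16, 16, 1, 9, 4; Σd² = 82
ρ = 1 − 6·82/(7·48) = 1 − 492/336 = -0.464

-0.464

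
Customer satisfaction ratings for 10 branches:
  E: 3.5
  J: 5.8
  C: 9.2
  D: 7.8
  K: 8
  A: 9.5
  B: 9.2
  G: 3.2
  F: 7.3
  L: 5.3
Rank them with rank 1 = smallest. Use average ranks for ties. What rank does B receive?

8.5

Sorted (ascending): 3.2, 3.5, 5.3, 5.8, 7.3, 7.8, 8, 9.2, 9.2, 9.5
The 2 values of 9.2 occupy positions 8–9 → average rank (8+9)/2 = 8.5.
B has value 9.2 → rank 8.5.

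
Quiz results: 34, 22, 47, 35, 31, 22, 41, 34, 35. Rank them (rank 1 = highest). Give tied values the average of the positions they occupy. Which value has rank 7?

Sorted (descending): 47, 41, 35, 35, 34, 34, 31, 22, 22
The 2 values of 35 occupy positions 3–4 → average rank (3+4)/2 = 3.5.
The 2 values of 34 occupy positions 5–6 → average rank (5+6)/2 = 5.5.
The 2 values of 22 occupy positions 8–9 → average rank (8+9)/2 = 8.5.
Rank 7 → value 31.

31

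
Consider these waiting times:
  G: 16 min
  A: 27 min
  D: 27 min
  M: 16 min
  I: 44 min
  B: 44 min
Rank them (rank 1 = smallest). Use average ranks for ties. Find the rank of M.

Sorted (ascending): 16, 16, 27, 27, 44, 44
The 2 values of 16 occupy positions 1–2 → average rank (1+2)/2 = 1.5.
The 2 values of 27 occupy positions 3–4 → average rank (3+4)/2 = 3.5.
The 2 values of 44 occupy positions 5–6 → average rank (5+6)/2 = 5.5.
M has value 16 min → rank 1.5.

1.5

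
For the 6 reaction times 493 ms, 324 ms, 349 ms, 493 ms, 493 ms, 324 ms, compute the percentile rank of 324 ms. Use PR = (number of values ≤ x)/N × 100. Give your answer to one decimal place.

33.3

N = 6.
Strictly below 324: 0. Equal to 324: 2.
PR = 2/6 × 100 = 33.3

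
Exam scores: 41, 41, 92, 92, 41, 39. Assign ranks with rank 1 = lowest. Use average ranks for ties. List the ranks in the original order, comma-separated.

Sorted (ascending): 39, 41, 41, 41, 92, 92
The 3 values of 41 occupy positions 2–4 → average rank 3.
The 2 values of 92 occupy positions 5–6 → average rank (5+6)/2 = 5.5.

3, 3, 5.5, 5.5, 3, 1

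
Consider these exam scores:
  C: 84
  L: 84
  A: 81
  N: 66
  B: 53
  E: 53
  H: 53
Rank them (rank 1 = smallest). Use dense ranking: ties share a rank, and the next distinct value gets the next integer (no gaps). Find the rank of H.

1

Sorted (ascending): 53, 53, 53, 66, 81, 84, 84
The 3 values of 53 share dense rank 1.
The 2 values of 84 share dense rank 4.
Remaining distinct values take the next consecutive integers.
H has value 53 → rank 1.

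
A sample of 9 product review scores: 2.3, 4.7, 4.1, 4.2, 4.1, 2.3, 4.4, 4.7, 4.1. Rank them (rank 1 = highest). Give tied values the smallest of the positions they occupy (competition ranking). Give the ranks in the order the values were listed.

8, 1, 5, 4, 5, 8, 3, 1, 5

Sorted (descending): 4.7, 4.7, 4.4, 4.2, 4.1, 4.1, 4.1, 2.3, 2.3
The 2 values of 4.7 occupy positions 1–2 → each gets rank 1.
The 3 values of 4.1 occupy positions 5–7 → each gets rank 5.
The 2 values of 2.3 occupy positions 8–9 → each gets rank 8.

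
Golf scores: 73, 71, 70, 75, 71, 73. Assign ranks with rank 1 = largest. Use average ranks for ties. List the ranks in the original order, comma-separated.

Sorted (descending): 75, 73, 73, 71, 71, 70
The 2 values of 73 occupy positions 2–3 → average rank (2+3)/2 = 2.5.
The 2 values of 71 occupy positions 4–5 → average rank (4+5)/2 = 4.5.

2.5, 4.5, 6, 1, 4.5, 2.5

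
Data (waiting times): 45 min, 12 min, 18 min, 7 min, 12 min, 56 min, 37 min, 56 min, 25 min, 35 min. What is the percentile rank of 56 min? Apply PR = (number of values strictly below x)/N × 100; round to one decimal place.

80.0

N = 10.
Strictly below 56: 8. Equal to 56: 2.
PR = 8/10 × 100 = 80.0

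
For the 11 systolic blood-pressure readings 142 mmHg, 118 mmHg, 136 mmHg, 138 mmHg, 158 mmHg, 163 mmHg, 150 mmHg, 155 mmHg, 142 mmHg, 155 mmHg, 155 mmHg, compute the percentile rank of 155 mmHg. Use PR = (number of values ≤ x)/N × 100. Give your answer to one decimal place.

N = 11.
Strictly below 155: 6. Equal to 155: 3.
PR = 9/11 × 100 = 81.8

81.8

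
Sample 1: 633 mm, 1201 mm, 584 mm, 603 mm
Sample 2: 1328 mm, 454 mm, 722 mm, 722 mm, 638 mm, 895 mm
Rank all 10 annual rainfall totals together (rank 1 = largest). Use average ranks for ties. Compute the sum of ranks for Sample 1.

26

Sorted (descending): 1328, 1201, 895, 722, 722, 638, 633, 603, 584, 454
The 2 values of 722 occupy positions 4–5 → average rank (4+5)/2 = 4.5.
Sample 1 values → pooled ranks: 633→7, 1201→2, 584→9, 603→8
Rank sum = 7 + 2 + 9 + 8 = 26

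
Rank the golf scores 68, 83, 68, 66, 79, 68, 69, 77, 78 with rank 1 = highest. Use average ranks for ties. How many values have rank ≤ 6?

5

Sorted (descending): 83, 79, 78, 77, 69, 68, 68, 68, 66
The 3 values of 68 occupy positions 6–8 → average rank 7.
Ranks ≤ 6: {1, 2, 3, 4, 5} → 5 values.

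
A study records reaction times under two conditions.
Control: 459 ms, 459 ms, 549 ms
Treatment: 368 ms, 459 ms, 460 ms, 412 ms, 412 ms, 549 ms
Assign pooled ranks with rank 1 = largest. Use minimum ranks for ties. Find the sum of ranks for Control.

9

Sorted (descending): 549, 549, 460, 459, 459, 459, 412, 412, 368
The 2 values of 549 occupy positions 1–2 → each gets rank 1.
The 3 values of 459 occupy positions 4–6 → each gets rank 4.
The 2 values of 412 occupy positions 7–8 → each gets rank 7.
Control values → pooled ranks: 459→4, 459→4, 549→1
Rank sum = 4 + 4 + 1 = 9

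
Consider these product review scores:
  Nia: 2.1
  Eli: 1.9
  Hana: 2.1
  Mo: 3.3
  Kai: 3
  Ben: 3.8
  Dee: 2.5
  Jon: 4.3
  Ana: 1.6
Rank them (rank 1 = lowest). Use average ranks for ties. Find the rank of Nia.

Sorted (ascending): 1.6, 1.9, 2.1, 2.1, 2.5, 3, 3.3, 3.8, 4.3
The 2 values of 2.1 occupy positions 3–4 → average rank (3+4)/2 = 3.5.
Nia has value 2.1 → rank 3.5.

3.5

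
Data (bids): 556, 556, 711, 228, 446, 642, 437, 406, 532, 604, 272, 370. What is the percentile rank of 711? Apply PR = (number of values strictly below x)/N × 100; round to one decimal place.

91.7

N = 12.
Strictly below 711: 11. Equal to 711: 1.
PR = 11/12 × 100 = 91.7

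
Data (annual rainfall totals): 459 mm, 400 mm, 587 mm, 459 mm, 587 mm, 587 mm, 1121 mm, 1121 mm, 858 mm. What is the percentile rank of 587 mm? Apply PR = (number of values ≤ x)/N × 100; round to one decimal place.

66.7

N = 9.
Strictly below 587: 3. Equal to 587: 3.
PR = 6/9 × 100 = 66.7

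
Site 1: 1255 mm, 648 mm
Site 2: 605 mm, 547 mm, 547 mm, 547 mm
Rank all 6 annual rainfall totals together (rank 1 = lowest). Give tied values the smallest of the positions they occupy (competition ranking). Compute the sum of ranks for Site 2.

Sorted (ascending): 547, 547, 547, 605, 648, 1255
The 3 values of 547 occupy positions 1–3 → each gets rank 1.
Site 2 values → pooled ranks: 605→4, 547→1, 547→1, 547→1
Rank sum = 4 + 1 + 1 + 1 = 7

7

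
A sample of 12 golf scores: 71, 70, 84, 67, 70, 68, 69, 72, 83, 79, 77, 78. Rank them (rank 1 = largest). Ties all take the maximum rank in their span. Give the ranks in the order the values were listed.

Sorted (descending): 84, 83, 79, 78, 77, 72, 71, 70, 70, 69, 68, 67
The 2 values of 70 occupy positions 8–9 → each gets rank 9.

7, 9, 1, 12, 9, 11, 10, 6, 2, 3, 5, 4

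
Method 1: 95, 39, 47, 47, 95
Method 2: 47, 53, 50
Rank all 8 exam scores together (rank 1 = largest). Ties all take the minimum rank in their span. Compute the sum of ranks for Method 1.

Sorted (descending): 95, 95, 53, 50, 47, 47, 47, 39
The 2 values of 95 occupy positions 1–2 → each gets rank 1.
The 3 values of 47 occupy positions 5–7 → each gets rank 5.
Method 1 values → pooled ranks: 95→1, 39→8, 47→5, 47→5, 95→1
Rank sum = 1 + 8 + 5 + 5 + 1 = 20

20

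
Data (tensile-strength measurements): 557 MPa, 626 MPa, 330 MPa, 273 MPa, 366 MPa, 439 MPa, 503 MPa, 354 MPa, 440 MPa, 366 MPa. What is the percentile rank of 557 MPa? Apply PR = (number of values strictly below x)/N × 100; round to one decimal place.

80.0

N = 10.
Strictly below 557: 8. Equal to 557: 1.
PR = 8/10 × 100 = 80.0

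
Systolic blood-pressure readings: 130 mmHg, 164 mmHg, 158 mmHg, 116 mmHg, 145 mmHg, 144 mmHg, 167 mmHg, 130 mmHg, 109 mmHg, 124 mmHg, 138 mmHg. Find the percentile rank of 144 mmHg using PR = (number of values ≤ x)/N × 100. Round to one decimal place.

N = 11.
Strictly below 144: 6. Equal to 144: 1.
PR = 7/11 × 100 = 63.6

63.6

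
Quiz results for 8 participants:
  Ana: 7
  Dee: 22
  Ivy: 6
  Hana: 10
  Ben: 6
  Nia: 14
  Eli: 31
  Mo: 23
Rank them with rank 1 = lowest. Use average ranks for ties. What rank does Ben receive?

Sorted (ascending): 6, 6, 7, 10, 14, 22, 23, 31
The 2 values of 6 occupy positions 1–2 → average rank (1+2)/2 = 1.5.
Ben has value 6 → rank 1.5.

1.5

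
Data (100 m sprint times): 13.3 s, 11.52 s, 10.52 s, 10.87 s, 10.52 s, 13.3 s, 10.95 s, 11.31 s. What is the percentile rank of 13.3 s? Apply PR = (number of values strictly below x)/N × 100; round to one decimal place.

75.0

N = 8.
Strictly below 13.3: 6. Equal to 13.3: 2.
PR = 6/8 × 100 = 75.0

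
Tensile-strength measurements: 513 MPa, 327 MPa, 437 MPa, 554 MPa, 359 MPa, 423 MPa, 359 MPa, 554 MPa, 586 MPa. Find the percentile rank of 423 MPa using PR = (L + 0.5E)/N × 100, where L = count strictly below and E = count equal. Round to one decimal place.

N = 9.
Strictly below 423: 3. Equal to 423: 1.
PR = (3 + 0.5·1)/9 × 100 = 38.9

38.9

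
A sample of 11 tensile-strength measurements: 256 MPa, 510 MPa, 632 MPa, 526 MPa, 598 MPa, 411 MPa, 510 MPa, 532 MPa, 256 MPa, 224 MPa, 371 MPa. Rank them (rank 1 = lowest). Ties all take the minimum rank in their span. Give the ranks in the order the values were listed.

2, 6, 11, 8, 10, 5, 6, 9, 2, 1, 4

Sorted (ascending): 224, 256, 256, 371, 411, 510, 510, 526, 532, 598, 632
The 2 values of 256 occupy positions 2–3 → each gets rank 2.
The 2 values of 510 occupy positions 6–7 → each gets rank 6.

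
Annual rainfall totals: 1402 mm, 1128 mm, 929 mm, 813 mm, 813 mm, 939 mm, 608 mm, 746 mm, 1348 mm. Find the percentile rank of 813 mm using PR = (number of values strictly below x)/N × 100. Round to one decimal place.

22.2

N = 9.
Strictly below 813: 2. Equal to 813: 2.
PR = 2/9 × 100 = 22.2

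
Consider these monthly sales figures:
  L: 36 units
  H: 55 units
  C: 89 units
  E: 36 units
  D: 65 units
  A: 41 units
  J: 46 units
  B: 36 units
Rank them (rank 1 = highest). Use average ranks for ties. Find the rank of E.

7

Sorted (descending): 89, 65, 55, 46, 41, 36, 36, 36
The 3 values of 36 occupy positions 6–8 → average rank 7.
E has value 36 units → rank 7.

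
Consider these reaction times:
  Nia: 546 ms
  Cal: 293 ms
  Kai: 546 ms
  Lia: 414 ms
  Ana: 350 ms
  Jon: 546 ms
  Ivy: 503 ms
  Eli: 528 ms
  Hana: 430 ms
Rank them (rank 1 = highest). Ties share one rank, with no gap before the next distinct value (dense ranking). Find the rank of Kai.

Sorted (descending): 546, 546, 546, 528, 503, 430, 414, 350, 293
The 3 values of 546 share dense rank 1.
Remaining distinct values take the next consecutive integers.
Kai has value 546 ms → rank 1.

1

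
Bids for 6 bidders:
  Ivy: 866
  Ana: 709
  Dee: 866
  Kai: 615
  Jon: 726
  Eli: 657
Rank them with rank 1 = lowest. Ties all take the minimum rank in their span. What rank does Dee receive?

5

Sorted (ascending): 615, 657, 709, 726, 866, 866
The 2 values of 866 occupy positions 5–6 → each gets rank 5.
Dee has value 866 → rank 5.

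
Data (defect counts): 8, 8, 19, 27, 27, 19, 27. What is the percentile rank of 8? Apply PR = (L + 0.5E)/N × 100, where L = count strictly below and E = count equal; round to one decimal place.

N = 7.
Strictly below 8: 0. Equal to 8: 2.
PR = (0 + 0.5·2)/7 × 100 = 14.3

14.3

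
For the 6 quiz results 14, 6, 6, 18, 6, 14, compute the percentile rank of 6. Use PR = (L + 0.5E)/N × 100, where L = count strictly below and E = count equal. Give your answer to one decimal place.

25.0

N = 6.
Strictly below 6: 0. Equal to 6: 3.
PR = (0 + 0.5·3)/6 × 100 = 25.0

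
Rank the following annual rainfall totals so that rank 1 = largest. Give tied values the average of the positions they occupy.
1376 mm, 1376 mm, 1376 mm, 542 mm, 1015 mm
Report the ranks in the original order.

Sorted (descending): 1376, 1376, 1376, 1015, 542
The 3 values of 1376 occupy positions 1–3 → average rank 2.

2, 2, 2, 5, 4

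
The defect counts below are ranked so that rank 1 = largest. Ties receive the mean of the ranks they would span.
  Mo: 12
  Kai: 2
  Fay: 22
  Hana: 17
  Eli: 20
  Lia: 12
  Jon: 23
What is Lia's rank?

5.5

Sorted (descending): 23, 22, 20, 17, 12, 12, 2
The 2 values of 12 occupy positions 5–6 → average rank (5+6)/2 = 5.5.
Lia has value 12 → rank 5.5.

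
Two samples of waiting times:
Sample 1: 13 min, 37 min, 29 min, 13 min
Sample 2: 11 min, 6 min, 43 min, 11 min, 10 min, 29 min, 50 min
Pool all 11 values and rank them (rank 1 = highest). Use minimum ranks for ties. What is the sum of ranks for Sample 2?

Sorted (descending): 50, 43, 37, 29, 29, 13, 13, 11, 11, 10, 6
The 2 values of 29 occupy positions 4–5 → each gets rank 4.
The 2 values of 13 occupy positions 6–7 → each gets rank 6.
The 2 values of 11 occupy positions 8–9 → each gets rank 8.
Sample 2 values → pooled ranks: 11→8, 6→11, 43→2, 11→8, 10→10, 29→4, 50→1
Rank sum = 8 + 11 + 2 + 8 + 10 + 4 + 1 = 44

44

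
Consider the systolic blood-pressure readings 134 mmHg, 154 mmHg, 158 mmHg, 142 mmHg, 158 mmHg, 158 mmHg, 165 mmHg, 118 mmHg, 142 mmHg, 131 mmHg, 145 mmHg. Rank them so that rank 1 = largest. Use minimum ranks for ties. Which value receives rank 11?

Sorted (descending): 165, 158, 158, 158, 154, 145, 142, 142, 134, 131, 118
The 3 values of 158 occupy positions 2–4 → each gets rank 2.
The 2 values of 142 occupy positions 7–8 → each gets rank 7.
Rank 11 → value 118.

118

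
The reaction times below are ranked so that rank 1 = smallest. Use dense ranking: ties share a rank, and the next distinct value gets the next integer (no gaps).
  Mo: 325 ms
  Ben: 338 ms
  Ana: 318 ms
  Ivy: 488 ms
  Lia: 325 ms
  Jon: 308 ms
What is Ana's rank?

Sorted (ascending): 308, 318, 325, 325, 338, 488
The 2 values of 325 share dense rank 3.
Remaining distinct values take the next consecutive integers.
Ana has value 318 ms → rank 2.

2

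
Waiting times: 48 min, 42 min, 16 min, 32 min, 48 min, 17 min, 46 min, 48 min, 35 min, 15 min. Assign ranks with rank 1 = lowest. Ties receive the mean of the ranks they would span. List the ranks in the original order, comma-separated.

9, 6, 2, 4, 9, 3, 7, 9, 5, 1

Sorted (ascending): 15, 16, 17, 32, 35, 42, 46, 48, 48, 48
The 3 values of 48 occupy positions 8–10 → average rank 9.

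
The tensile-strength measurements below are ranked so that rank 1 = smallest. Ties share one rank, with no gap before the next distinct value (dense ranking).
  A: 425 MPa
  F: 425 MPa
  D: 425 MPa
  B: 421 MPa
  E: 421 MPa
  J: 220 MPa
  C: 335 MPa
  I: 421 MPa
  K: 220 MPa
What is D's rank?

Sorted (ascending): 220, 220, 335, 421, 421, 421, 425, 425, 425
The 2 values of 220 share dense rank 1.
The 3 values of 421 share dense rank 3.
The 3 values of 425 share dense rank 4.
Remaining distinct values take the next consecutive integers.
D has value 425 MPa → rank 4.

4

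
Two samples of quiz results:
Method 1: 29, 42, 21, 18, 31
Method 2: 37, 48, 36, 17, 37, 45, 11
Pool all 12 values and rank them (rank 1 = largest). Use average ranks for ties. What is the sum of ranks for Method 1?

37

Sorted (descending): 48, 45, 42, 37, 37, 36, 31, 29, 21, 18, 17, 11
The 2 values of 37 occupy positions 4–5 → average rank (4+5)/2 = 4.5.
Method 1 values → pooled ranks: 29→8, 42→3, 21→9, 18→10, 31→7
Rank sum = 8 + 3 + 9 + 10 + 7 = 37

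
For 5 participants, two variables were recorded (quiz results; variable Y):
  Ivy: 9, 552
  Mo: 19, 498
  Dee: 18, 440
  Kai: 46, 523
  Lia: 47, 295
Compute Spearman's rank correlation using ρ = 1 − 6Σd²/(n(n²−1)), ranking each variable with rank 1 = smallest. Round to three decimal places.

-0.600

Ranks of variable 1: 1, 3, 2, 4, 5
Ranks of variable 2: 5, 3, 2, 4, 1
d = r₁ − r₂: -4, 0, 0, 0, 4
d²: 16, 0, 0, 0, 16; Σd² = 32
ρ = 1 − 6·32/(5·24) = 1 − 192/120 = -0.600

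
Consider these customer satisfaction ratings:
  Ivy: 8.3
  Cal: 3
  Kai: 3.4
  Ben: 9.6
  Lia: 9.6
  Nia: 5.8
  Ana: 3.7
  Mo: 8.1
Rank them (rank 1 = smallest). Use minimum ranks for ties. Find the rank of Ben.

Sorted (ascending): 3, 3.4, 3.7, 5.8, 8.1, 8.3, 9.6, 9.6
The 2 values of 9.6 occupy positions 7–8 → each gets rank 7.
Ben has value 9.6 → rank 7.

7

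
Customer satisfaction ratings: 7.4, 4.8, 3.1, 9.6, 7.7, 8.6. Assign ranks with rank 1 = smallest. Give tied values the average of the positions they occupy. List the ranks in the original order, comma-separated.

Sorted (ascending): 3.1, 4.8, 7.4, 7.7, 8.6, 9.6
No ties — each value takes its position as its rank.

3, 2, 1, 6, 4, 5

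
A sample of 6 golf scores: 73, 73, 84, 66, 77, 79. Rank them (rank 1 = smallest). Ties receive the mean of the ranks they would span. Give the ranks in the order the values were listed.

Sorted (ascending): 66, 73, 73, 77, 79, 84
The 2 values of 73 occupy positions 2–3 → average rank (2+3)/2 = 2.5.

2.5, 2.5, 6, 1, 4, 5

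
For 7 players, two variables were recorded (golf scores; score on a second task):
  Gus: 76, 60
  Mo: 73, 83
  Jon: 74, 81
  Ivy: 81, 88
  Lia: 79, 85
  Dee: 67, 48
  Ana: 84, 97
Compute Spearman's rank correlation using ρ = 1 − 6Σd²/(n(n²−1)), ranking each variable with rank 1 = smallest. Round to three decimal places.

Ranks of variable 1: 4, 2, 3, 6, 5, 1, 7
Ranks of variable 2: 2, 4, 3, 6, 5, 1, 7
d = r₁ − r₂: 2, -2, 0, 0, 0, 0, 0
d²: 4, 4, 0, 0, 0, 0, 0; Σd² = 8
ρ = 1 − 6·8/(7·48) = 1 − 48/336 = 0.857

0.857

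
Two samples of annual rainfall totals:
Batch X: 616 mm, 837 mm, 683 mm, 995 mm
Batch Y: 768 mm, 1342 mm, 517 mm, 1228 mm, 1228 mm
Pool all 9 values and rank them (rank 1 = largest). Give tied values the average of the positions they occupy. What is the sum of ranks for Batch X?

24

Sorted (descending): 1342, 1228, 1228, 995, 837, 768, 683, 616, 517
The 2 values of 1228 occupy positions 2–3 → average rank (2+3)/2 = 2.5.
Batch X values → pooled ranks: 616→8, 837→5, 683→7, 995→4
Rank sum = 8 + 5 + 7 + 4 = 24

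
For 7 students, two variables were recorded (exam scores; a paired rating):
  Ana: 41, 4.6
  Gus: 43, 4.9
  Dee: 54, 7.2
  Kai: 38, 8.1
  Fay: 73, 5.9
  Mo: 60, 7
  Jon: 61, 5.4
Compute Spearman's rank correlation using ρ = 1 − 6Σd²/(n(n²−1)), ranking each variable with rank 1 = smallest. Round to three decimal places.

-0.071

Ranks of variable 1: 2, 3, 4, 1, 7, 5, 6
Ranks of variable 2: 1, 2, 6, 7, 4, 5, 3
d = r₁ − r₂: 1, 1, -2, -6, 3, 0, 3
d²: 1, 1, 4, 36, 9, 0, 9; Σd² = 60
ρ = 1 − 6·60/(7·48) = 1 − 360/336 = -0.071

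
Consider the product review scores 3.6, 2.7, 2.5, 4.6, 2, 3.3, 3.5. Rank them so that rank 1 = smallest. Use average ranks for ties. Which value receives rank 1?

2

Sorted (ascending): 2, 2.5, 2.7, 3.3, 3.5, 3.6, 4.6
No ties — each value takes its position as its rank.
Rank 1 → value 2.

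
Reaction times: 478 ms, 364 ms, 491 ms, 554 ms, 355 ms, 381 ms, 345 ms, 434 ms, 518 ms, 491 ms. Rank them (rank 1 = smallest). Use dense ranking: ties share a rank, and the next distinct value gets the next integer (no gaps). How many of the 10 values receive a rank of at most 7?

8

Sorted (ascending): 345, 355, 364, 381, 434, 478, 491, 491, 518, 554
The 2 values of 491 share dense rank 7.
Remaining distinct values take the next consecutive integers.
Ranks ≤ 7: {1, 2, 3, 4, 5, 6, 7, 7} → 8 values.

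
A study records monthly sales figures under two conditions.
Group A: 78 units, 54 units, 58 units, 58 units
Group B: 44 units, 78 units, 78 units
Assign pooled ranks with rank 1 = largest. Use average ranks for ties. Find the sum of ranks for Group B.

Sorted (descending): 78, 78, 78, 58, 58, 54, 44
The 3 values of 78 occupy positions 1–3 → average rank 2.
The 2 values of 58 occupy positions 4–5 → average rank (4+5)/2 = 4.5.
Group B values → pooled ranks: 44→7, 78→2, 78→2
Rank sum = 7 + 2 + 2 = 11

11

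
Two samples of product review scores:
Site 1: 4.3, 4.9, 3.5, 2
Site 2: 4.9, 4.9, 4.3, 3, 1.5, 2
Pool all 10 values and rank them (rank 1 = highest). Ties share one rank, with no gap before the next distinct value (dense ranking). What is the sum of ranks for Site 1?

Sorted (descending): 4.9, 4.9, 4.9, 4.3, 4.3, 3.5, 3, 2, 2, 1.5
The 3 values of 4.9 share dense rank 1.
The 2 values of 4.3 share dense rank 2.
The 2 values of 2 share dense rank 5.
Remaining distinct values take the next consecutive integers.
Site 1 values → pooled ranks: 4.3→2, 4.9→1, 3.5→3, 2→5
Rank sum = 2 + 1 + 3 + 5 = 11

11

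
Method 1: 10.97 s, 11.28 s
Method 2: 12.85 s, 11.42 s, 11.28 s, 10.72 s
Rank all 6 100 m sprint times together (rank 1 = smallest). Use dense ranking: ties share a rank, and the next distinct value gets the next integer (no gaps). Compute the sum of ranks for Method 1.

5

Sorted (ascending): 10.72, 10.97, 11.28, 11.28, 11.42, 12.85
The 2 values of 11.28 share dense rank 3.
Remaining distinct values take the next consecutive integers.
Method 1 values → pooled ranks: 10.97→2, 11.28→3
Rank sum = 2 + 3 = 5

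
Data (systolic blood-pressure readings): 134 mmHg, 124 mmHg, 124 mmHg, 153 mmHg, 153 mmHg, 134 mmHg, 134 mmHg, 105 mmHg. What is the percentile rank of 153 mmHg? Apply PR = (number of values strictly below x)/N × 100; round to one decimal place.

75.0

N = 8.
Strictly below 153: 6. Equal to 153: 2.
PR = 6/8 × 100 = 75.0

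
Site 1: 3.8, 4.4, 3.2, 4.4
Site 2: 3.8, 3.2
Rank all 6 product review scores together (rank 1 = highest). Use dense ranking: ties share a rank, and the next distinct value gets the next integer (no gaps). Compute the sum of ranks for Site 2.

5

Sorted (descending): 4.4, 4.4, 3.8, 3.8, 3.2, 3.2
The 2 values of 4.4 share dense rank 1.
The 2 values of 3.8 share dense rank 2.
The 2 values of 3.2 share dense rank 3.
Site 2 values → pooled ranks: 3.8→2, 3.2→3
Rank sum = 2 + 3 = 5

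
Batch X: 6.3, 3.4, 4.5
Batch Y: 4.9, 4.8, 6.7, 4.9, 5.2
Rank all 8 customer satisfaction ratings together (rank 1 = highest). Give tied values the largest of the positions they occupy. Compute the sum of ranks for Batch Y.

20

Sorted (descending): 6.7, 6.3, 5.2, 4.9, 4.9, 4.8, 4.5, 3.4
The 2 values of 4.9 occupy positions 4–5 → each gets rank 5.
Batch Y values → pooled ranks: 4.9→5, 4.8→6, 6.7→1, 4.9→5, 5.2→3
Rank sum = 5 + 6 + 1 + 5 + 3 = 20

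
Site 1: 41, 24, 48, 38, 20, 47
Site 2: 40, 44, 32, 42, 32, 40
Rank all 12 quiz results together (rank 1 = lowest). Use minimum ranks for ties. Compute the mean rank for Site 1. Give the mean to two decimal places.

6.50

Sorted (ascending): 20, 24, 32, 32, 38, 40, 40, 41, 42, 44, 47, 48
The 2 values of 32 occupy positions 3–4 → each gets rank 3.
The 2 values of 40 occupy positions 6–7 → each gets rank 6.
Site 1 values → pooled ranks: 41→8, 24→2, 48→12, 38→5, 20→1, 47→11
Mean rank = (8 + 2 + 12 + 5 + 1 + 11) / 6 = 6.50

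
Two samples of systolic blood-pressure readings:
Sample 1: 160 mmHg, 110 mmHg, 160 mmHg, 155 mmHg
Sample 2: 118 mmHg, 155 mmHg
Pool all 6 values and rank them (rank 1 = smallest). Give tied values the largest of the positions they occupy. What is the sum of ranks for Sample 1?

Sorted (ascending): 110, 118, 155, 155, 160, 160
The 2 values of 155 occupy positions 3–4 → each gets rank 4.
The 2 values of 160 occupy positions 5–6 → each gets rank 6.
Sample 1 values → pooled ranks: 160→6, 110→1, 160→6, 155→4
Rank sum = 6 + 1 + 6 + 4 = 17

17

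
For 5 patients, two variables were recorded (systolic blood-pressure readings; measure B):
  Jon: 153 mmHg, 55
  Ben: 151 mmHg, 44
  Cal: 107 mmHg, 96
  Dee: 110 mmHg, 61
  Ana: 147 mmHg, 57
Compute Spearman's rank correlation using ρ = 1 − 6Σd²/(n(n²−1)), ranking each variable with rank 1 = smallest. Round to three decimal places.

-0.900

Ranks of variable 1: 5, 4, 1, 2, 3
Ranks of variable 2: 2, 1, 5, 4, 3
d = r₁ − r₂: 3, 3, -4, -2, 0
d²: 9, 9, 16, 4, 0; Σd² = 38
ρ = 1 − 6·38/(5·24) = 1 − 228/120 = -0.900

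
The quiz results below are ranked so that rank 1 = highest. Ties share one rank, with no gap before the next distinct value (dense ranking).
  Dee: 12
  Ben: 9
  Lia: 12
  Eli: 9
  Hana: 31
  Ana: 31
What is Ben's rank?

Sorted (descending): 31, 31, 12, 12, 9, 9
The 2 values of 31 share dense rank 1.
The 2 values of 12 share dense rank 2.
The 2 values of 9 share dense rank 3.
Ben has value 9 → rank 3.

3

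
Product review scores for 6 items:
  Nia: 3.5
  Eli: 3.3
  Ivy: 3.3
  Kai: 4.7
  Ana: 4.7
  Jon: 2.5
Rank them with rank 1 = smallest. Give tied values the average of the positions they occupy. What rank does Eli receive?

2.5

Sorted (ascending): 2.5, 3.3, 3.3, 3.5, 4.7, 4.7
The 2 values of 3.3 occupy positions 2–3 → average rank (2+3)/2 = 2.5.
The 2 values of 4.7 occupy positions 5–6 → average rank (5+6)/2 = 5.5.
Eli has value 3.3 → rank 2.5.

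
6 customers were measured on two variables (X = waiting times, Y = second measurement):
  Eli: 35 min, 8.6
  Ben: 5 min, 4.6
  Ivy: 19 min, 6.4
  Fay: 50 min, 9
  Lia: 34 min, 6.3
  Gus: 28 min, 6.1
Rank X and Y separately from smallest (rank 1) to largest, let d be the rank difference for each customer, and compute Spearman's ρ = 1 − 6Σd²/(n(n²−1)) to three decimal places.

Ranks of variable 1: 5, 1, 2, 6, 4, 3
Ranks of variable 2: 5, 1, 4, 6, 3, 2
d = r₁ − r₂: 0, 0, -2, 0, 1, 1
d²: 0, 0, 4, 0, 1, 1; Σd² = 6
ρ = 1 − 6·6/(6·35) = 1 − 36/210 = 0.829

0.829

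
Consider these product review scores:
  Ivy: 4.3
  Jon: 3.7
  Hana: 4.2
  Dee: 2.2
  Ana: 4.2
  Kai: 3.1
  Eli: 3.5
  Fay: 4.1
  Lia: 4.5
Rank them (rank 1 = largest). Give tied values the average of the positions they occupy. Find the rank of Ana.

Sorted (descending): 4.5, 4.3, 4.2, 4.2, 4.1, 3.7, 3.5, 3.1, 2.2
The 2 values of 4.2 occupy positions 3–4 → average rank (3+4)/2 = 3.5.
Ana has value 4.2 → rank 3.5.

3.5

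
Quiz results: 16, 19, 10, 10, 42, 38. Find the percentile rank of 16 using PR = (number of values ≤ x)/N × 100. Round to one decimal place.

N = 6.
Strictly below 16: 2. Equal to 16: 1.
PR = 3/6 × 100 = 50.0

50.0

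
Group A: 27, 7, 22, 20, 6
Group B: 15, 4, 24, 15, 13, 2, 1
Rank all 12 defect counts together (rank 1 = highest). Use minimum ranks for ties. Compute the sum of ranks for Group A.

25

Sorted (descending): 27, 24, 22, 20, 15, 15, 13, 7, 6, 4, 2, 1
The 2 values of 15 occupy positions 5–6 → each gets rank 5.
Group A values → pooled ranks: 27→1, 7→8, 22→3, 20→4, 6→9
Rank sum = 1 + 8 + 3 + 4 + 9 = 25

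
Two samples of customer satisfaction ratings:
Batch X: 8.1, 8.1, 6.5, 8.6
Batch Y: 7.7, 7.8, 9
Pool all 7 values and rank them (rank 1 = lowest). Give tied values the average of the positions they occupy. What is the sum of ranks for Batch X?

16

Sorted (ascending): 6.5, 7.7, 7.8, 8.1, 8.1, 8.6, 9
The 2 values of 8.1 occupy positions 4–5 → average rank (4+5)/2 = 4.5.
Batch X values → pooled ranks: 8.1→4.5, 8.1→4.5, 6.5→1, 8.6→6
Rank sum = 4.5 + 4.5 + 1 + 6 = 16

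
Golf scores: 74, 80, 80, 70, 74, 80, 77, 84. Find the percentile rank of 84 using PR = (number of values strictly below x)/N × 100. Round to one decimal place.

N = 8.
Strictly below 84: 7. Equal to 84: 1.
PR = 7/8 × 100 = 87.5

87.5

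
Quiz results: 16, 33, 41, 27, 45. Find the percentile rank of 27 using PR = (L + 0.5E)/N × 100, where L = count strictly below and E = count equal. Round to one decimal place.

30.0

N = 5.
Strictly below 27: 1. Equal to 27: 1.
PR = (1 + 0.5·1)/5 × 100 = 30.0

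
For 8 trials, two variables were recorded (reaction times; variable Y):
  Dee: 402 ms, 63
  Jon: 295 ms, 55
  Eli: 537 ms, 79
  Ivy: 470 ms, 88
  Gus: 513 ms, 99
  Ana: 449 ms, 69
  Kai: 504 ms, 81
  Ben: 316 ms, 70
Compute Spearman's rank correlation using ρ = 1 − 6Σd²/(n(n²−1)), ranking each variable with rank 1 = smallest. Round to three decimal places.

0.762

Ranks of variable 1: 3, 1, 8, 5, 7, 4, 6, 2
Ranks of variable 2: 2, 1, 5, 7, 8, 3, 6, 4
d = r₁ − r₂: 1, 0, 3, -2, -1, 1, 0, -2
d²: 1, 0, 9, 4, 1, 1, 0, 4; Σd² = 20
ρ = 1 − 6·20/(8·63) = 1 − 120/504 = 0.762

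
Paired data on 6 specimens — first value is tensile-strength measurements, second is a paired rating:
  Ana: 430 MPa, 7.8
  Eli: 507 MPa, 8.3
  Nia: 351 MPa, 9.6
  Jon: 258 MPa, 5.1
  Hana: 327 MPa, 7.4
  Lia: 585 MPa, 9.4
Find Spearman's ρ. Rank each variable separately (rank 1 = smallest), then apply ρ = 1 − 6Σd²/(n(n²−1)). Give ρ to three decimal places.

Ranks of variable 1: 4, 5, 3, 1, 2, 6
Ranks of variable 2: 3, 4, 6, 1, 2, 5
d = r₁ − r₂: 1, 1, -3, 0, 0, 1
d²: 1, 1, 9, 0, 0, 1; Σd² = 12
ρ = 1 − 6·12/(6·35) = 1 − 72/210 = 0.657

0.657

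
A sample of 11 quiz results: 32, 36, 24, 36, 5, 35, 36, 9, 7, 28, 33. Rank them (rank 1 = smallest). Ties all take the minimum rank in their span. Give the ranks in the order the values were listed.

Sorted (ascending): 5, 7, 9, 24, 28, 32, 33, 35, 36, 36, 36
The 3 values of 36 occupy positions 9–11 → each gets rank 9.

6, 9, 4, 9, 1, 8, 9, 3, 2, 5, 7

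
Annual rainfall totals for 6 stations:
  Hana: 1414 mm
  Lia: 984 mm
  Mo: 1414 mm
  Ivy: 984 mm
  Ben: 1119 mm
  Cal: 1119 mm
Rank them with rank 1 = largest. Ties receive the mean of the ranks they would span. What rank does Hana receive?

Sorted (descending): 1414, 1414, 1119, 1119, 984, 984
The 2 values of 1414 occupy positions 1–2 → average rank (1+2)/2 = 1.5.
The 2 values of 1119 occupy positions 3–4 → average rank (3+4)/2 = 3.5.
The 2 values of 984 occupy positions 5–6 → average rank (5+6)/2 = 5.5.
Hana has value 1414 mm → rank 1.5.

1.5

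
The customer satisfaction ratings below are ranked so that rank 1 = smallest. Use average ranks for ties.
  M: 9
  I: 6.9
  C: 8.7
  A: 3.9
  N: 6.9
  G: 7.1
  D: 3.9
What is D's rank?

Sorted (ascending): 3.9, 3.9, 6.9, 6.9, 7.1, 8.7, 9
The 2 values of 3.9 occupy positions 1–2 → average rank (1+2)/2 = 1.5.
The 2 values of 6.9 occupy positions 3–4 → average rank (3+4)/2 = 3.5.
D has value 3.9 → rank 1.5.

1.5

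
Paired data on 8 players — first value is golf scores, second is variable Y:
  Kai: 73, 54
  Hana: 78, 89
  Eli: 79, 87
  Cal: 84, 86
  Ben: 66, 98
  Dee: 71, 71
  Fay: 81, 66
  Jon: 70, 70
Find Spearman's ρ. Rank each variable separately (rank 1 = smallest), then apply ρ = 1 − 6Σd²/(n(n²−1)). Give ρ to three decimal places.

-0.167

Ranks of variable 1: 4, 5, 6, 8, 1, 3, 7, 2
Ranks of variable 2: 1, 7, 6, 5, 8, 4, 2, 3
d = r₁ − r₂: 3, -2, 0, 3, -7, -1, 5, -1
d²: 9, 4, 0, 9, 49, 1, 25, 1; Σd² = 98
ρ = 1 − 6·98/(8·63) = 1 − 588/504 = -0.167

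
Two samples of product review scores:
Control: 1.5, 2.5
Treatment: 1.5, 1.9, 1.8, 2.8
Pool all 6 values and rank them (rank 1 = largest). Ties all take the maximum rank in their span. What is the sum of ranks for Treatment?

Sorted (descending): 2.8, 2.5, 1.9, 1.8, 1.5, 1.5
The 2 values of 1.5 occupy positions 5–6 → each gets rank 6.
Treatment values → pooled ranks: 1.5→6, 1.9→3, 1.8→4, 2.8→1
Rank sum = 6 + 3 + 4 + 1 = 14

14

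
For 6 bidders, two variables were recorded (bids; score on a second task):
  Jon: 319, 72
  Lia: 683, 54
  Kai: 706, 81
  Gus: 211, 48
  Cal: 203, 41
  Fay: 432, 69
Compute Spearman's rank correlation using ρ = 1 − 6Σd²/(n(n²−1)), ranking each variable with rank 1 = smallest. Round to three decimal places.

Ranks of variable 1: 3, 5, 6, 2, 1, 4
Ranks of variable 2: 5, 3, 6, 2, 1, 4
d = r₁ − r₂: -2, 2, 0, 0, 0, 0
d²: 4, 4, 0, 0, 0, 0; Σd² = 8
ρ = 1 − 6·8/(6·35) = 1 − 48/210 = 0.771

0.771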